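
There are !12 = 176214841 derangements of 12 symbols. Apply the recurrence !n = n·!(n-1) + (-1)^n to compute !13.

2290792932

!13 = 13·176214841 - 1 = 2290792932.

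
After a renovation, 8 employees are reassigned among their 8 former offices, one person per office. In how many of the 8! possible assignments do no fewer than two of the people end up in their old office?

10655

Sum C(8,i)·!(8-i) for i = 2..8:
  i=2: C(8,2)·!6 = 28·265 = 7420
  i=3: C(8,3)·!5 = 56·44 = 2464
  i=4: C(8,4)·!4 = 70·9 = 630
  i=5: C(8,5)·!3 = 56·2 = 112
  i=6: C(8,6)·!2 = 28·1 = 28
  i=7: C(8,7)·!1 = 8·0 = 0
  i=8: C(8,8)·!0 = 1·1 = 1
Total = 10655.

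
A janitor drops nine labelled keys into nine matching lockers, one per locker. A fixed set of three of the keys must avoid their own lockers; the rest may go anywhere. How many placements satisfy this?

256320

Inclusion-exclusion on the 3 forbidden self-matches:
Σ_{j=0}^{3} (-1)^j C(3,j)(9-j)!
= C(3,0)·9! - C(3,1)·8! + C(3,2)·7! - C(3,3)·6!
= 362880 - 120960 + 15120 - 720
= 256320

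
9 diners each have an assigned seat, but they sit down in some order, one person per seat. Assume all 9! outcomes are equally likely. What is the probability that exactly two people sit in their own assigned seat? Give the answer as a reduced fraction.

103/560

Favorable outcomes: C(9,2)·!7 = 36·1854 = 66744.
Total outcomes: 9! = 362880.
Probability = 66744/362880 = 103/560.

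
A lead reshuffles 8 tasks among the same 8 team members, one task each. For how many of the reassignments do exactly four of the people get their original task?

630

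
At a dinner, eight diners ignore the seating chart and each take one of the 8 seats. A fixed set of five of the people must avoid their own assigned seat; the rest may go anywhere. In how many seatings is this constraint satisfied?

21234

Let A_j be the event that the j-th constrained one is fixed. By inclusion-exclusion over the 5 events:
Σ_{j=0}^{5} (-1)^j C(5,j)(8-j)!
= C(5,0)·8! - C(5,1)·7! + C(5,2)·6! - C(5,3)·5! + C(5,4)·4! - C(5,5)·3!
= 40320 - 25200 + 7200 - 1200 + 120 - 6
= 21234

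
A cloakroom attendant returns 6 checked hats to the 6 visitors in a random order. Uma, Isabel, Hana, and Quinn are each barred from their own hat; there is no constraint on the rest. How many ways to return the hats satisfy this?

362

Let A_j be the event that the j-th constrained one is fixed. By inclusion-exclusion over the 4 events:
Σ_{j=0}^{4} (-1)^j C(4,j)(6-j)!
= C(4,0)·6! - C(4,1)·5! + C(4,2)·4! - C(4,3)·3! + C(4,4)·2!
= 720 - 480 + 144 - 24 + 2
= 362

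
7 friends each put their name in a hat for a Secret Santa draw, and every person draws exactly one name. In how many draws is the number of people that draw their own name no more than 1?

3709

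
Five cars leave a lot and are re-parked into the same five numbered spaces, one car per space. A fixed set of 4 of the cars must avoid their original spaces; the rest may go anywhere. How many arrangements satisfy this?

53

Let A_j be the event that the j-th constrained one is fixed. By inclusion-exclusion over the 4 events:
Σ_{j=0}^{4} (-1)^j C(4,j)(5-j)!
= C(4,0)·5! - C(4,1)·4! + C(4,2)·3! - C(4,3)·2! + C(4,4)·1!
= 120 - 96 + 36 - 8 + 1
= 53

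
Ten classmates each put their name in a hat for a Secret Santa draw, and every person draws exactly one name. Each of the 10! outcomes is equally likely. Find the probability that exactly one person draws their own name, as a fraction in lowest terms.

16687/45360

Favorable outcomes: C(10,1)·!9 = 10·133496 = 1334960.
Total outcomes: 10! = 3628800.
Probability = 1334960/3628800 = 16687/45360.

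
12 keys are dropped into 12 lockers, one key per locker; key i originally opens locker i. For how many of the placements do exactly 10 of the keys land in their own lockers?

66

Pick the 10 fixed positions: C(12,10) = 66 ways.
The other 2 form a derangement: !2 = 1.
Total: 66 × 1 = 66.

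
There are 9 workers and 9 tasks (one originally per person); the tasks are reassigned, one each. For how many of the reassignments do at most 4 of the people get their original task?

Sum C(9,i)·!(9-i) for i = 0..4:
  i=0: C(9,0)·!9 = 1·133496 = 133496
  i=1: C(9,1)·!8 = 9·14833 = 133497
  i=2: C(9,2)·!7 = 36·1854 = 66744
  i=3: C(9,3)·!6 = 84·265 = 22260
  i=4: C(9,4)·!5 = 126·44 = 5544
Total = 361541.

361541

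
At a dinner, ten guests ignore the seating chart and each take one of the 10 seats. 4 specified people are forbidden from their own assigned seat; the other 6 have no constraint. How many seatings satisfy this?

Let A_j be the event that the j-th constrained one is fixed. By inclusion-exclusion over the 4 events:
Σ_{j=0}^{4} (-1)^j C(4,j)(10-j)!
= C(4,0)·10! - C(4,1)·9! + C(4,2)·8! - C(4,3)·7! + C(4,4)·6!
= 3628800 - 1451520 + 241920 - 20160 + 720
= 2399760

2399760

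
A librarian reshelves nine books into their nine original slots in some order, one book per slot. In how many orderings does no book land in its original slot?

Use !n = (n-1)(!(n-1) + !(n-2)).
!9 = 8·(14833 + 1854) = 8·16687 = 133496

133496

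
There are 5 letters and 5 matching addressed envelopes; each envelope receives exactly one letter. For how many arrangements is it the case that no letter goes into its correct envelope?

44

The number of derangements of 5 is !5 = Σ_{k=0}^{5} (-1)^k·5!/k!
= 5! - 5!/1! + 5!/2! - 5!/3! + 5!/4! - 5!/5!
= 120 - 120 + 60 - 20 + 5 - 1
= 44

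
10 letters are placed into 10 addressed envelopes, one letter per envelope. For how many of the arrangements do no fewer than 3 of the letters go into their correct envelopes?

# with exactly i fixed is C(10,i)·!(10-i); sum over i=3..10:
  i=3: C(10,3)·!7 = 120·1854 = 222480
  i=4: C(10,4)·!6 = 210·265 = 55650
  i=5: C(10,5)·!5 = 252·44 = 11088
  i=6: C(10,6)·!4 = 210·9 = 1890
  i=7: C(10,7)·!3 = 120·2 = 240
  i=8: C(10,8)·!2 = 45·1 = 45
  i=9: C(10,9)·!1 = 10·0 = 0
  i=10: C(10,10)·!0 = 1·1 = 1
Total = 291394.

291394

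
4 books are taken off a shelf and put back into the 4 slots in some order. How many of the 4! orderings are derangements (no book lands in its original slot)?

!4 = 4! · Σ_{k=0}^{4} (-1)^k/k!
= 4! - 4!/1! + 4!/2! - 4!/3! + 4!/4!
= 24 - 24 + 12 - 4 + 1
= 9

9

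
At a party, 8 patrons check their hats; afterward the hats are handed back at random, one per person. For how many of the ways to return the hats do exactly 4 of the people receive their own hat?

630

Choose which 4 of the 8 are fixed: C(8,4) = 70.
The remaining 4 must be deranged: !4 = 9.
Total: 70 × 9 = 630.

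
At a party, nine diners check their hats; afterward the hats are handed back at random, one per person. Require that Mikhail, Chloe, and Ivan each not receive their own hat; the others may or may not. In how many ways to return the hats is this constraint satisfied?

256320

Let A_j be the event that the j-th constrained one is fixed. By inclusion-exclusion over the 3 events:
Σ_{j=0}^{3} (-1)^j C(3,j)(9-j)!
= C(3,0)·9! - C(3,1)·8! + C(3,2)·7! - C(3,3)·6!
= 362880 - 120960 + 15120 - 720
= 256320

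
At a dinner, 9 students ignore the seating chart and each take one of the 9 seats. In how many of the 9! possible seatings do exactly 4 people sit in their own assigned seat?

Choose which 4 of the 9 are fixed: C(9,4) = 126.
The other 5 form a derangement: !5 = 44.
Total: 126 × 44 = 5544.

5544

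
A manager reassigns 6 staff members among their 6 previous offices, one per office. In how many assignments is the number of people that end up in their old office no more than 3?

Sum C(6,i)·!(6-i) for i = 0..3:
  i=0: C(6,0)·!6 = 1·265 = 265
  i=1: C(6,1)·!5 = 6·44 = 264
  i=2: C(6,2)·!4 = 15·9 = 135
  i=3: C(6,3)·!3 = 20·2 = 40
Total = 704.

704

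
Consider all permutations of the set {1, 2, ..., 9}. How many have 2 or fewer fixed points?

Sum C(9,i)·!(9-i) for i = 0..2:
  i=0: C(9,0)·!9 = 1·133496 = 133496
  i=1: C(9,1)·!8 = 9·14833 = 133497
  i=2: C(9,2)·!7 = 36·1854 = 66744
Total = 333737.

333737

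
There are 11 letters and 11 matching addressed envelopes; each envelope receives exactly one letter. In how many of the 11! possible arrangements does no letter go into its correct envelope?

14684570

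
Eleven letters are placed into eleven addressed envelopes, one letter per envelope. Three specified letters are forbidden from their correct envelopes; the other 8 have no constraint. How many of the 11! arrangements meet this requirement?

30078720

Inclusion-exclusion on the 3 forbidden self-matches:
Σ_{j=0}^{3} (-1)^j C(3,j)(11-j)!
= C(3,0)·11! - C(3,1)·10! + C(3,2)·9! - C(3,3)·8!
= 39916800 - 10886400 + 1088640 - 40320
= 30078720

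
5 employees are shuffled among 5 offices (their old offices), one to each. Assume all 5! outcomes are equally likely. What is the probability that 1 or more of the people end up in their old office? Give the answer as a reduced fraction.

19/30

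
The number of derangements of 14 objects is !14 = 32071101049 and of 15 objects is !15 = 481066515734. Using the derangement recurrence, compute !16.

7697064251745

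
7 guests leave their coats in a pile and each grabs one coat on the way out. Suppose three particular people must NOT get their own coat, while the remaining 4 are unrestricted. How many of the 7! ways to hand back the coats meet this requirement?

3216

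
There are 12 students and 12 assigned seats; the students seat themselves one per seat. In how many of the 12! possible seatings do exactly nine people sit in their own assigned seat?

440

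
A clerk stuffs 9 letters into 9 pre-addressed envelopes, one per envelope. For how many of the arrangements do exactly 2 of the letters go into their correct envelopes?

66744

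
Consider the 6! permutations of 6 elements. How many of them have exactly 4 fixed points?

Choose which 4 of the 6 are fixed: C(6,4) = 15.
The remaining 2 must be deranged: !2 = 1.
Total: 15 × 1 = 15.

15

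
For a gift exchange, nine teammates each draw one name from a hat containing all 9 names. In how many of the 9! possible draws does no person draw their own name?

133496

!9 is the nearest integer to 9!/e.
9! = 362880, and 362880/e ≈ 133496.09, so !9 = 133496.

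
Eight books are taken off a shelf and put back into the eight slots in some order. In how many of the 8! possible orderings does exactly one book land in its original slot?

14832

Choose which one of the 8 is fixed: C(8,1) = 8.
The remaining 7 must be deranged: !7 = 1854.
Total: 8 × 1854 = 14832.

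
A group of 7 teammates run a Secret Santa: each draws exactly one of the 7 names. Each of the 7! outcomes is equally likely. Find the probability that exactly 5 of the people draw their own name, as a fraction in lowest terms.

1/240

Favorable outcomes: C(7,5)·!2 = 21·1 = 21.
Total outcomes: 7! = 5040.
Probability = 21/5040 = 1/240.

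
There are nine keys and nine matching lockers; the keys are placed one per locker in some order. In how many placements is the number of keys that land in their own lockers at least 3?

29143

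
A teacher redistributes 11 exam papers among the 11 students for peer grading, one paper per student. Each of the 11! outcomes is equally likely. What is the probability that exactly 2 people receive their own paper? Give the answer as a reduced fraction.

16687/90720

Favorable outcomes: C(11,2)·!9 = 55·133496 = 7342280.
Total outcomes: 11! = 39916800.
Probability = 7342280/39916800 = 16687/90720.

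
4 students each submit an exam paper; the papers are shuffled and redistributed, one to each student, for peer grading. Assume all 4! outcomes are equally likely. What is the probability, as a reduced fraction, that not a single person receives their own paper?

Favorable outcomes: !4 = 9.
Total outcomes: 4! = 24.
Probability = 9/24 = 3/8.

3/8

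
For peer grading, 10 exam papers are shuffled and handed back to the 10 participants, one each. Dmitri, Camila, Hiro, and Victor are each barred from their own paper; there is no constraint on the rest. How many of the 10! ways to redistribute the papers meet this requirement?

2399760

Let A_j be the event that the j-th constrained one is fixed. By inclusion-exclusion over the 4 events:
Σ_{j=0}^{4} (-1)^j C(4,j)(10-j)!
= C(4,0)·10! - C(4,1)·9! + C(4,2)·8! - C(4,3)·7! + C(4,4)·6!
= 3628800 - 1451520 + 241920 - 20160 + 720
= 2399760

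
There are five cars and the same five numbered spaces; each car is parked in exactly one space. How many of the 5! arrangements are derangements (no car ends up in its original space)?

44

By inclusion-exclusion, !5 = Σ (-1)^k · 5!/k! for k=0..5
= 5! - 5!/1! + 5!/2! - 5!/3! + 5!/4! - 5!/5!
= 120 - 120 + 60 - 20 + 5 - 1
= 44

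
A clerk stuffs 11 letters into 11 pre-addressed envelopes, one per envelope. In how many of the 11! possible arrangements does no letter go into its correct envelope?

14684570

The subfactorial !11 = [11!/e] (nearest integer).
11! = 39916800, and 39916800/e ≈ 14684570.08, so !11 = 14684570.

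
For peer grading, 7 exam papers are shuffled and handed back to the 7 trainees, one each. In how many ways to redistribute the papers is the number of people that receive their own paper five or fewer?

5039

# with exactly i fixed is C(7,i)·!(7-i); sum over i=0..5:
  i=0: C(7,0)·!7 = 1·1854 = 1854
  i=1: C(7,1)·!6 = 7·265 = 1855
  i=2: C(7,2)·!5 = 21·44 = 924
  i=3: C(7,3)·!4 = 35·9 = 315
  i=4: C(7,4)·!3 = 35·2 = 70
  i=5: C(7,5)·!2 = 21·1 = 21
Total = 5039.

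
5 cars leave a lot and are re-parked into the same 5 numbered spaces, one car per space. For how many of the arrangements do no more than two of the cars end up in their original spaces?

Sum C(5,i)·!(5-i) for i = 0..2:
  i=0: C(5,0)·!5 = 1·44 = 44
  i=1: C(5,1)·!4 = 5·9 = 45
  i=2: C(5,2)·!3 = 10·2 = 20
Total = 109.

109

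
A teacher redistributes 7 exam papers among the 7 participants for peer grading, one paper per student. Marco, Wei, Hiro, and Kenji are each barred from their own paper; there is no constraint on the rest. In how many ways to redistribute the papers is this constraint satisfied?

2790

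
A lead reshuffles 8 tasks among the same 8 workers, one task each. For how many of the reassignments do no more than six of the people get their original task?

40319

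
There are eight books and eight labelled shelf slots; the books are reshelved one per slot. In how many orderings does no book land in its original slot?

The subfactorial !8 = [8!/e] (nearest integer).
8! = 40320, and 40320/e ≈ 14832.90, so !8 = 14833.

14833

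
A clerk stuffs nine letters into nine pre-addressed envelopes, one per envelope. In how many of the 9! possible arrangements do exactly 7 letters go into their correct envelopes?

36

Choose which 7 of the 9 are fixed: C(9,7) = 36.
The remaining 2 must be deranged: !2 = 1.
Total: 36 × 1 = 36.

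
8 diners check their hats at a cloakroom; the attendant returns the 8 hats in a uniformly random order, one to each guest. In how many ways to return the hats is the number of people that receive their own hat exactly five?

Choose which 5 of the 8 are fixed: C(8,5) = 56.
The remaining 3 must be deranged: !3 = 2.
Total: 56 × 2 = 112.

112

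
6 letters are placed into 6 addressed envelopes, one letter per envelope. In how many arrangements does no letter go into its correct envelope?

265

!6 = 6! · Σ_{k=0}^{6} (-1)^k/k!
= 6! - 6!/1! + 6!/2! - 6!/3! + 6!/4! - 6!/5! + 6!/6!
= 720 - 720 + 360 - 120 + 30 - 6 + 1
= 265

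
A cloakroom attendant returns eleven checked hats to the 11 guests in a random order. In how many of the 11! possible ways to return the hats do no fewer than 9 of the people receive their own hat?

56

Sum C(11,i)·!(11-i) for i = 9..11:
  i=9: C(11,9)·!2 = 55·1 = 55
  i=10: C(11,10)·!1 = 11·0 = 0
  i=11: C(11,11)·!0 = 1·1 = 1
Total = 56.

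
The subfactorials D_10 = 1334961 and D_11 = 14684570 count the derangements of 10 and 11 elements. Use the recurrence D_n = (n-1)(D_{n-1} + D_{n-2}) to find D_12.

176214841

D_12 = (12-1)·(D_11 + D_10) = 11·(14684570 + 1334961) = 11·16019531 = 176214841.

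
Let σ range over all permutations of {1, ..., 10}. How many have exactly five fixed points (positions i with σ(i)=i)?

Pick the 5 fixed positions: C(10,5) = 252 ways.
The remaining 5 must be deranged: !5 = 44.
Total: 252 × 44 = 11088.

11088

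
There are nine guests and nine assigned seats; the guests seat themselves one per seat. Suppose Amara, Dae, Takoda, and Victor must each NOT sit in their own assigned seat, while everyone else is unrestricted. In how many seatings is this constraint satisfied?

Inclusion-exclusion on the 4 forbidden self-matches:
Σ_{j=0}^{4} (-1)^j C(4,j)(9-j)!
= C(4,0)·9! - C(4,1)·8! + C(4,2)·7! - C(4,3)·6! + C(4,4)·5!
= 362880 - 161280 + 30240 - 2880 + 120
= 229080

229080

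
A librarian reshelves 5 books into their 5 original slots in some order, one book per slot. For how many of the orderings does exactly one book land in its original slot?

45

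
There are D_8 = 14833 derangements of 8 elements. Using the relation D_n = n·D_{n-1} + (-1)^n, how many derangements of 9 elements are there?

133496

D_9 = 9·14833 - 1 = 133496.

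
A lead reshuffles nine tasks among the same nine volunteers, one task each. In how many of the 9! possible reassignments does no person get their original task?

133496

Use !n = n·!(n-1) + (-1)^n.
!9 = 9·14833 - 1 = 133496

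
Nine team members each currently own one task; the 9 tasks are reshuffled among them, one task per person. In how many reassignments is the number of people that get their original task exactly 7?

36

Pick the 7 fixed positions: C(9,7) = 36 ways.
The other 2 form a derangement: !2 = 1.
Total: 36 × 1 = 36.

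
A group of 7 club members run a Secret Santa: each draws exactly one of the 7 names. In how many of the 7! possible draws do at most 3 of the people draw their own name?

4948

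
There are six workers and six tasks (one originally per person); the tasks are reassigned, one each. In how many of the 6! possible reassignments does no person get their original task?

265

!6 is the nearest integer to 6!/e.
6! = 720, and 720/e ≈ 264.87, so !6 = 265.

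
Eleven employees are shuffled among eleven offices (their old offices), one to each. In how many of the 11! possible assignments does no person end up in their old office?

14684570

The subfactorial !11 = [11!/e] (nearest integer).
11! = 39916800, and 39916800/e ≈ 14684570.08, so !11 = 14684570.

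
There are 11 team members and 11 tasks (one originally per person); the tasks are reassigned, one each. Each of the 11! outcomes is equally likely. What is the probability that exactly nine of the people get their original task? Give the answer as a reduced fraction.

Favorable outcomes: C(11,9)·!2 = 55·1 = 55.
Total outcomes: 11! = 39916800.
Probability = 55/39916800 = 1/725760.

1/725760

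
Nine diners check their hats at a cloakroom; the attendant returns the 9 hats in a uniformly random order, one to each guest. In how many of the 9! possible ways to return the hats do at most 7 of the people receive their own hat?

362879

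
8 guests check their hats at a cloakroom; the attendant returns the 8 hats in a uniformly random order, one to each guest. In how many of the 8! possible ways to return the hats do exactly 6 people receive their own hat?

28

Choose which 6 of the 8 are fixed: C(8,6) = 28.
The other 2 form a derangement: !2 = 1.
Total: 28 × 1 = 28.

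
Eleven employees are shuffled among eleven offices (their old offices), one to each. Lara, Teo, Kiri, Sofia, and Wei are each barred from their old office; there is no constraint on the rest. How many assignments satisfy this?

Let A_j be the event that the j-th constrained one is fixed. By inclusion-exclusion over the 5 events:
Σ_{j=0}^{5} (-1)^j C(5,j)(11-j)!
= C(5,0)·11! - C(5,1)·10! + C(5,2)·9! - C(5,3)·8! + C(5,4)·7! - C(5,5)·6!
= 39916800 - 18144000 + 3628800 - 403200 + 25200 - 720
= 25022880

25022880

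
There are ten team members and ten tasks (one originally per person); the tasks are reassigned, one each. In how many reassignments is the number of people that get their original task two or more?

# with exactly i fixed is C(10,i)·!(10-i); sum over i=2..10:
  i=2: C(10,2)·!8 = 45·14833 = 667485
  i=3: C(10,3)·!7 = 120·1854 = 222480
  i=4: C(10,4)·!6 = 210·265 = 55650
  i=5: C(10,5)·!5 = 252·44 = 11088
  i=6: C(10,6)·!4 = 210·9 = 1890
  i=7: C(10,7)·!3 = 120·2 = 240
  i=8: C(10,8)·!2 = 45·1 = 45
  i=9: C(10,9)·!1 = 10·0 = 0
  i=10: C(10,10)·!0 = 1·1 = 1
Total = 958879.

958879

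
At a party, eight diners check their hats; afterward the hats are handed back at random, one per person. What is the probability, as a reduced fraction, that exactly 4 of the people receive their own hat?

1/64

Favorable outcomes: C(8,4)·!4 = 70·9 = 630.
Total outcomes: 8! = 40320.
Probability = 630/40320 = 1/64.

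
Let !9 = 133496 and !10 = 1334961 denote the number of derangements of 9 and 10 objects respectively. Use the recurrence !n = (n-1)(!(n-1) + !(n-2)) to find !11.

14684570

!11 = (11-1)·(!10 + !9) = 10·(1334961 + 133496) = 10·1468457 = 14684570.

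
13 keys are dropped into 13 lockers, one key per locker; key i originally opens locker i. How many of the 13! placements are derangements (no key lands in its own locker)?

The number of derangements of 13 is !13 = Σ_{k=0}^{13} (-1)^k·13!/k!
= 13! - 13!/1! + 13!/2! - 13!/3! + 13!/4! - 13!/5! + 13!/6! - 13!/7! + 13!/8! - 13!/9! + 13!/10! - 13!/11! + 13!/12! - 13!/13!
= 6227020800 - 6227020800 + 3113510400 - 1037836800 + 259459200 - 51891840 + 8648640 - 1235520 + 154440 - 17160 + 1716 - 156 + 13 - 1
= 2290792932

2290792932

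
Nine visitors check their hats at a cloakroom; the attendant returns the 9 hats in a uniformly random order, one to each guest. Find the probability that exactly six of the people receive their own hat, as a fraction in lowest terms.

Favorable outcomes: C(9,6)·!3 = 84·2 = 168.
Total outcomes: 9! = 362880.
Probability = 168/362880 = 1/2160.

1/2160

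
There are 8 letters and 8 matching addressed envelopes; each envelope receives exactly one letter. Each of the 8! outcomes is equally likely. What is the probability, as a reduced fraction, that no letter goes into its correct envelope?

2119/5760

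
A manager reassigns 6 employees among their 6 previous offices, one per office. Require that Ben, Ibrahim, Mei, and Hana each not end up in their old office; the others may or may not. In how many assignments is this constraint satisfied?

362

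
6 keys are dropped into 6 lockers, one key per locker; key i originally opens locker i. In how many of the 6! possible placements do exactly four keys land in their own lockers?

15

Pick the 4 fixed positions: C(6,4) = 15 ways.
The other 2 form a derangement: !2 = 1.
Total: 15 × 1 = 15.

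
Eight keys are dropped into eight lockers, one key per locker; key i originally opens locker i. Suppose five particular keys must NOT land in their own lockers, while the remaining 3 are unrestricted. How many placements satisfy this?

Inclusion-exclusion on the 5 forbidden self-matches:
Σ_{j=0}^{5} (-1)^j C(5,j)(8-j)!
= C(5,0)·8! - C(5,1)·7! + C(5,2)·6! - C(5,3)·5! + C(5,4)·4! - C(5,5)·3!
= 40320 - 25200 + 7200 - 1200 + 120 - 6
= 21234

21234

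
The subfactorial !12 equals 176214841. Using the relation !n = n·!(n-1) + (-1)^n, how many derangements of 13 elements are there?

2290792932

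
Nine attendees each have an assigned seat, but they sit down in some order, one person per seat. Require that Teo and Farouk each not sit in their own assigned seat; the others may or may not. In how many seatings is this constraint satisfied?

Inclusion-exclusion on the 2 forbidden self-matches:
Σ_{j=0}^{2} (-1)^j C(2,j)(9-j)!
= C(2,0)·9! - C(2,1)·8! + C(2,2)·7!
= 362880 - 80640 + 5040
= 287280

287280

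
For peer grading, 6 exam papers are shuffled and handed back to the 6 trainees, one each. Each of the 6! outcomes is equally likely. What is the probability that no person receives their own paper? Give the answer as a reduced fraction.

53/144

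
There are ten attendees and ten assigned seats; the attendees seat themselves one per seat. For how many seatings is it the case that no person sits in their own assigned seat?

1334961

The subfactorial !10 = [10!/e] (nearest integer).
10! = 3628800, and 3628800/e ≈ 1334960.92, so !10 = 1334961.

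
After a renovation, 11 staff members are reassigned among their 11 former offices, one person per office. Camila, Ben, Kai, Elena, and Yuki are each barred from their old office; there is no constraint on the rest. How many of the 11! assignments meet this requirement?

25022880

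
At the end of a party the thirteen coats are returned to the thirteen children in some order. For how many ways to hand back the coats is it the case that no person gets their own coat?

The number of derangements of 13 is !13 = Σ_{k=0}^{13} (-1)^k·13!/k!
= 13! - 13!/1! + 13!/2! - 13!/3! + 13!/4! - 13!/5! + 13!/6! - 13!/7! + 13!/8! - 13!/9! + 13!/10! - 13!/11! + 13!/12! - 13!/13!
= 6227020800 - 6227020800 + 3113510400 - 1037836800 + 259459200 - 51891840 + 8648640 - 1235520 + 154440 - 17160 + 1716 - 156 + 13 - 1
= 2290792932

2290792932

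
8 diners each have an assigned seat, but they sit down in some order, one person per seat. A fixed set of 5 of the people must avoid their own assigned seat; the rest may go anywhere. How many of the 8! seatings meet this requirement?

Let A_j be the event that the j-th constrained one is fixed. By inclusion-exclusion over the 5 events:
Σ_{j=0}^{5} (-1)^j C(5,j)(8-j)!
= C(5,0)·8! - C(5,1)·7! + C(5,2)·6! - C(5,3)·5! + C(5,4)·4! - C(5,5)·3!
= 40320 - 25200 + 7200 - 1200 + 120 - 6
= 21234

21234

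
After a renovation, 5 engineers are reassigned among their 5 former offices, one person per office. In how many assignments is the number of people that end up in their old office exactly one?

45

Choose which one of the 5 is fixed: C(5,1) = 5.
The remaining 4 must be deranged: !4 = 9.
Total: 5 × 9 = 45.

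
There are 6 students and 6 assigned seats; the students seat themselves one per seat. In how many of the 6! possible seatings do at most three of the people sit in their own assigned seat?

704

Sum C(6,i)·!(6-i) for i = 0..3:
  i=0: C(6,0)·!6 = 1·265 = 265
  i=1: C(6,1)·!5 = 6·44 = 264
  i=2: C(6,2)·!4 = 15·9 = 135
  i=3: C(6,3)·!3 = 20·2 = 40
Total = 704.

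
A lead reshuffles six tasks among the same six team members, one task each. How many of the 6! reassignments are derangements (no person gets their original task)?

265

The subfactorial !6 = [6!/e] (nearest integer).
6! = 720, and 720/e ≈ 264.87, so !6 = 265.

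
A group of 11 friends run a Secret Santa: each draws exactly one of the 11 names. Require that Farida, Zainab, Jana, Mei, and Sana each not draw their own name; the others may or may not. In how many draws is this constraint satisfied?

25022880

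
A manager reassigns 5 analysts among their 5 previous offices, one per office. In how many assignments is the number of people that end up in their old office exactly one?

45

Choose which one of the 5 is fixed: C(5,1) = 5.
The remaining 4 must be deranged: !4 = 9.
Total: 5 × 9 = 45.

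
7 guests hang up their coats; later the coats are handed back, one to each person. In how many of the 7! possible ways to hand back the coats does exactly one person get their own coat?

1855

Choose which one of the 7 is fixed: C(7,1) = 7.
The remaining 6 must be deranged: !6 = 265.
Total: 7 × 265 = 1855.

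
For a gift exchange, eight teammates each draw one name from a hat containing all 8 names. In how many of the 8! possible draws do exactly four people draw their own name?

630

Choose which 4 of the 8 are fixed: C(8,4) = 70.
The other 4 form a derangement: !4 = 9.
Total: 70 × 9 = 630.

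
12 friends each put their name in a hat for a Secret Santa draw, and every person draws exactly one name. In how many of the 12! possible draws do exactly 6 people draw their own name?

244860

Pick the 6 fixed positions: C(12,6) = 924 ways.
The other 6 form a derangement: !6 = 265.
Total: 924 × 265 = 244860.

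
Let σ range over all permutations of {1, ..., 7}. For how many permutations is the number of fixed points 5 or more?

Sum C(7,i)·!(7-i) for i = 5..7:
  i=5: C(7,5)·!2 = 21·1 = 21
  i=6: C(7,6)·!1 = 7·0 = 0
  i=7: C(7,7)·!0 = 1·1 = 1
Total = 22.

22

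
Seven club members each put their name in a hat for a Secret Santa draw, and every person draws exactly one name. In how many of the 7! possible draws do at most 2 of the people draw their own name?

4633

# with exactly i fixed is C(7,i)·!(7-i); sum over i=0..2:
  i=0: C(7,0)·!7 = 1·1854 = 1854
  i=1: C(7,1)·!6 = 7·265 = 1855
  i=2: C(7,2)·!5 = 21·44 = 924
Total = 4633.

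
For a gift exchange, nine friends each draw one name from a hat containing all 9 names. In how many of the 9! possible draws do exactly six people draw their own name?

168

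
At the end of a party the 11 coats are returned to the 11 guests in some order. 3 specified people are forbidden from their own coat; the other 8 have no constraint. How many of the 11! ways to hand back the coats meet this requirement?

30078720

Let A_j be the event that the j-th constrained one is fixed. By inclusion-exclusion over the 3 events:
Σ_{j=0}^{3} (-1)^j C(3,j)(11-j)!
= C(3,0)·11! - C(3,1)·10! + C(3,2)·9! - C(3,3)·8!
= 39916800 - 10886400 + 1088640 - 40320
= 30078720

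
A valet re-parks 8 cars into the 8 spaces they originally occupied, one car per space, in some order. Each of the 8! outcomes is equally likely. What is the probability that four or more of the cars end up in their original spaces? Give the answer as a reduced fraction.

257/13440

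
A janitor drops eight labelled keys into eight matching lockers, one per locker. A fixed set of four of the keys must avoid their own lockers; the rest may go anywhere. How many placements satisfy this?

Let A_j be the event that the j-th constrained one is fixed. By inclusion-exclusion over the 4 events:
Σ_{j=0}^{4} (-1)^j C(4,j)(8-j)!
= C(4,0)·8! - C(4,1)·7! + C(4,2)·6! - C(4,3)·5! + C(4,4)·4!
= 40320 - 20160 + 4320 - 480 + 24
= 24024

24024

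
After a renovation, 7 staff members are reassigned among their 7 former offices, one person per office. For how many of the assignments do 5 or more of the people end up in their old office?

22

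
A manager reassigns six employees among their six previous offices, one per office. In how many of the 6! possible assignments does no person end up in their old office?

265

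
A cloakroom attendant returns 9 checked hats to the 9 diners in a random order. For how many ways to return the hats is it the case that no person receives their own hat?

!9 is the nearest integer to 9!/e.
9! = 362880, and 362880/e ≈ 133496.09, so !9 = 133496.

133496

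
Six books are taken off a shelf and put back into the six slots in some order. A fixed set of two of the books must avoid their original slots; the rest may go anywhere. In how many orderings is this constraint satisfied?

Inclusion-exclusion on the 2 forbidden self-matches:
Σ_{j=0}^{2} (-1)^j C(2,j)(6-j)!
= C(2,0)·6! - C(2,1)·5! + C(2,2)·4!
= 720 - 240 + 24
= 504

504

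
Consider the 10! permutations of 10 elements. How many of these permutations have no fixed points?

1334961

Use !n = (n-1)(!(n-1) + !(n-2)).
!10 = 9·(133496 + 14833) = 9·148329 = 1334961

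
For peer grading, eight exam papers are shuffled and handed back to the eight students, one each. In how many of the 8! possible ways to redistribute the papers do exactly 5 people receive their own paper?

Choose which 5 of the 8 are fixed: C(8,5) = 56.
The other 3 form a derangement: !3 = 2.
Total: 56 × 2 = 112.

112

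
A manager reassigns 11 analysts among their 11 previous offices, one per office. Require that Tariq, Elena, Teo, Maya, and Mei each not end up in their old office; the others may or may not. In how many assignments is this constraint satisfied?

25022880

Inclusion-exclusion on the 5 forbidden self-matches:
Σ_{j=0}^{5} (-1)^j C(5,j)(11-j)!
= C(5,0)·11! - C(5,1)·10! + C(5,2)·9! - C(5,3)·8! + C(5,4)·7! - C(5,5)·6!
= 39916800 - 18144000 + 3628800 - 403200 + 25200 - 720
= 25022880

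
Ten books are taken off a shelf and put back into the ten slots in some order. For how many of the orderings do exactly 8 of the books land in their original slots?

45

Choose which 8 of the 10 are fixed: C(10,8) = 45.
The remaining 2 must be deranged: !2 = 1.
Total: 45 × 1 = 45.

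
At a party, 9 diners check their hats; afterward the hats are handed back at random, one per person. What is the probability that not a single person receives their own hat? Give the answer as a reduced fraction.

Favorable outcomes: !9 = 133496.
Total outcomes: 9! = 362880.
Probability = 133496/362880 = 16687/45360.

16687/45360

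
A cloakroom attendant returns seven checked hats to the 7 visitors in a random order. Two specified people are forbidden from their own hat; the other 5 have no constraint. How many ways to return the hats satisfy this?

3720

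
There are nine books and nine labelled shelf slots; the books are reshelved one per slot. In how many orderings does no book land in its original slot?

133496

By inclusion-exclusion, !9 = Σ (-1)^k · 9!/k! for k=0..9
= 9! - 9!/1! + 9!/2! - 9!/3! + 9!/4! - 9!/5! + 9!/6! - 9!/7! + 9!/8! - 9!/9!
= 362880 - 362880 + 181440 - 60480 + 15120 - 3024 + 504 - 72 + 9 - 1
= 133496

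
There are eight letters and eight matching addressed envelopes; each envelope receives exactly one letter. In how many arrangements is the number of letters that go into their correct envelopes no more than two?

37085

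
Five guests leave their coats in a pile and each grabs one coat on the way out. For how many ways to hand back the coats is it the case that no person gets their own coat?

!5 is the nearest integer to 5!/e.
5! = 120, and 120/e ≈ 44.15, so !5 = 44.

44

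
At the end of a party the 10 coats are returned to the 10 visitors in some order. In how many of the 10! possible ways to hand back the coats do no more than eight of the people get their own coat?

3628799

Sum C(10,i)·!(10-i) for i = 0..8:
  i=0: C(10,0)·!10 = 1·1334961 = 1334961
  i=1: C(10,1)·!9 = 10·133496 = 1334960
  i=2: C(10,2)·!8 = 45·14833 = 667485
  i=3: C(10,3)·!7 = 120·1854 = 222480
  i=4: C(10,4)·!6 = 210·265 = 55650
  i=5: C(10,5)·!5 = 252·44 = 11088
  i=6: C(10,6)·!4 = 210·9 = 1890
  i=7: C(10,7)·!3 = 120·2 = 240
  i=8: C(10,8)·!2 = 45·1 = 45
Total = 3628799.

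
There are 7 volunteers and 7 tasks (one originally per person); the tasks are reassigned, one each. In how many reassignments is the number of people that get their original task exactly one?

1855

Choose which one of the 7 is fixed: C(7,1) = 7.
The other 6 form a derangement: !6 = 265.
Total: 7 × 265 = 1855.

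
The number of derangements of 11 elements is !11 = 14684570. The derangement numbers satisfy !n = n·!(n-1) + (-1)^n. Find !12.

!12 = 12·14684570 + 1 = 176214841.

176214841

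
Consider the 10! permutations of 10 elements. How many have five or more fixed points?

13264

Sum C(10,i)·!(10-i) for i = 5..10:
  i=5: C(10,5)·!5 = 252·44 = 11088
  i=6: C(10,6)·!4 = 210·9 = 1890
  i=7: C(10,7)·!3 = 120·2 = 240
  i=8: C(10,8)·!2 = 45·1 = 45
  i=9: C(10,9)·!1 = 10·0 = 0
  i=10: C(10,10)·!0 = 1·1 = 1
Total = 13264.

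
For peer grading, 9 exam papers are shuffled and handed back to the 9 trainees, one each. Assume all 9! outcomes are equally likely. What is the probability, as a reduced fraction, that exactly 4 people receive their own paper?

11/720

Favorable outcomes: C(9,4)·!5 = 126·44 = 5544.
Total outcomes: 9! = 362880.
Probability = 5544/362880 = 11/720.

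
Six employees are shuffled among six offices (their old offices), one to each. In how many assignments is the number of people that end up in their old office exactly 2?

135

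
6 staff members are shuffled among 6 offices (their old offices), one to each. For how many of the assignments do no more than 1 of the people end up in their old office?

529

Sum C(6,i)·!(6-i) for i = 0..1:
  i=0: C(6,0)·!6 = 1·265 = 265
  i=1: C(6,1)·!5 = 6·44 = 264
Total = 529.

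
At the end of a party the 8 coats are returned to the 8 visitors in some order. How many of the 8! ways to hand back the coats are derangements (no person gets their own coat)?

14833

Use !n = n·!(n-1) + (-1)^n.
!8 = 8·1854 + 1 = 14833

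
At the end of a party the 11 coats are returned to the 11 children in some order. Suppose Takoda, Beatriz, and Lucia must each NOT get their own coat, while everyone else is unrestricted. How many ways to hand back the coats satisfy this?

Let A_j be the event that the j-th constrained one is fixed. By inclusion-exclusion over the 3 events:
Σ_{j=0}^{3} (-1)^j C(3,j)(11-j)!
= C(3,0)·11! - C(3,1)·10! + C(3,2)·9! - C(3,3)·8!
= 39916800 - 10886400 + 1088640 - 40320
= 30078720

30078720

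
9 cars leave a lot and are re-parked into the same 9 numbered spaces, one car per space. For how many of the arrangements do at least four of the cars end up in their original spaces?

# with exactly i fixed is C(9,i)·!(9-i); sum over i=4..9:
  i=4: C(9,4)·!5 = 126·44 = 5544
  i=5: C(9,5)·!4 = 126·9 = 1134
  i=6: C(9,6)·!3 = 84·2 = 168
  i=7: C(9,7)·!2 = 36·1 = 36
  i=8: C(9,8)·!1 = 9·0 = 0
  i=9: C(9,9)·!0 = 1·1 = 1
Total = 6883.

6883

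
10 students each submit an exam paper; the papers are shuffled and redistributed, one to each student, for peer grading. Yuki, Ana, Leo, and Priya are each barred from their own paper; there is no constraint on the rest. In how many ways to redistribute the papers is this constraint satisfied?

Inclusion-exclusion on the 4 forbidden self-matches:
Σ_{j=0}^{4} (-1)^j C(4,j)(10-j)!
= C(4,0)·10! - C(4,1)·9! + C(4,2)·8! - C(4,3)·7! + C(4,4)·6!
= 3628800 - 1451520 + 241920 - 20160 + 720
= 2399760

2399760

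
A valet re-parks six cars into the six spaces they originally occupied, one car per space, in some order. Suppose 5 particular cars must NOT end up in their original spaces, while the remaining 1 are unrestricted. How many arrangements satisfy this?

309

Inclusion-exclusion on the 5 forbidden self-matches:
Σ_{j=0}^{5} (-1)^j C(5,j)(6-j)!
= C(5,0)·6! - C(5,1)·5! + C(5,2)·4! - C(5,3)·3! + C(5,4)·2! - C(5,5)·1!
= 720 - 600 + 240 - 60 + 10 - 1
= 309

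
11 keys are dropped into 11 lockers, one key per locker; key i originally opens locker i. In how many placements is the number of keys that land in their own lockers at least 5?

# with exactly i fixed is C(11,i)·!(11-i); sum over i=5..11:
  i=5: C(11,5)·!6 = 462·265 = 122430
  i=6: C(11,6)·!5 = 462·44 = 20328
  i=7: C(11,7)·!4 = 330·9 = 2970
  i=8: C(11,8)·!3 = 165·2 = 330
  i=9: C(11,9)·!2 = 55·1 = 55
  i=10: C(11,10)·!1 = 11·0 = 0
  i=11: C(11,11)·!0 = 1·1 = 1
Total = 146114.

146114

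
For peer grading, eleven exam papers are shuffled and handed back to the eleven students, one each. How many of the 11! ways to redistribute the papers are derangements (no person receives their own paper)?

14684570

!11 = 11! · Σ_{k=0}^{11} (-1)^k/k!
= 11! - 11!/1! + 11!/2! - 11!/3! + 11!/4! - 11!/5! + 11!/6! - 11!/7! + 11!/8! - 11!/9! + 11!/10! - 11!/11!
= 39916800 - 39916800 + 19958400 - 6652800 + 1663200 - 332640 + 55440 - 7920 + 990 - 110 + 11 - 1
= 14684570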